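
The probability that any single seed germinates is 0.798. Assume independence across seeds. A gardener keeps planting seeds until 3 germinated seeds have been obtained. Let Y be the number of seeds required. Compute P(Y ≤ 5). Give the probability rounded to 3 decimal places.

Finishing within 5 seeds ⇔ at least 3 successes in the first 5. With X ~ Binomial(5, 0.798), P(Y ≤ 5) = 1 − P(X ≤ 2).
  k=0: C(5,0)·0.798^0·0.202^5 = 0.00034
  k=1: C(5,1)·0.798^1·0.202^4 = 0.00664
  k=2: C(5,2)·0.798^2·0.202^3 = 0.05249
1 − 0.05947 = 0.94053

0.941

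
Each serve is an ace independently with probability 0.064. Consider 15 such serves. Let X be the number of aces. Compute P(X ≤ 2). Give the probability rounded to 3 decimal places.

0.933

X ~ Binomial(15, 0.064); P(X ≤ 2) = Σ C(15,k) p^k (1−p)^(15−k) over k:
  k=0: C(15,0)·0.064^0·0.936^15 = 0.37080
  k=1: C(15,1)·0.064^1·0.936^14 = 0.38031
  k=2: C(15,2)·0.064^2·0.936^13 = 0.18203
Total = 0.93313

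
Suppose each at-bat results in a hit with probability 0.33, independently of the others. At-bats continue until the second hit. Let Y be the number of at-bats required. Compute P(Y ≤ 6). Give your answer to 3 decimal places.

0.642

Finishing within 6 at-bats ⇔ at least 2 successes in the first 6. With X ~ Binomial(6, 0.33), P(Y ≤ 6) = 1 − P(X ≤ 1).
  k=0: C(6,0)·0.33^0·0.67^6 = 0.09046
  k=1: C(6,1)·0.33^1·0.67^5 = 0.26732
1 − 0.35778 = 0.64222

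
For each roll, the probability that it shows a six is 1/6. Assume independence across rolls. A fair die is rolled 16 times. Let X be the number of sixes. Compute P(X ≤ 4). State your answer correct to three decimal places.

X ~ Binomial(16, 0.166667); P(X ≤ 4) = Σ C(16,k) p^k (1−p)^(16−k) over k:
  k=0: C(16,0)·0.166667^0·0.833333^16 = 0.05409
  k=1: C(16,1)·0.166667^1·0.833333^15 = 0.17308
  k=2: C(16,2)·0.166667^2·0.833333^14 = 0.25962
  k=3: C(16,3)·0.166667^3·0.833333^13 = 0.24231
  k=4: C(16,4)·0.166667^4·0.833333^12 = 0.15750
Total = 0.88661

0.887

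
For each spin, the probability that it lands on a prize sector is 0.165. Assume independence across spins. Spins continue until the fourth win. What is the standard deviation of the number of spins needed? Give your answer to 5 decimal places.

11.07616

Y = total spins until the fourth success; negative binomial with r=4, p=0.165.
SD(Y) = √[r(1−p)/p²] = √(122.6813590) = 11.0761617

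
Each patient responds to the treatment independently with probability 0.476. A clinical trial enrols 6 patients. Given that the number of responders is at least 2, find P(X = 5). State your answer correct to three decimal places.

X ~ Binomial(6, 0.476). Want P(X=5 | X≥2) = P(X=5) / P(X≥2).
P(X=5) = C(6,5)·0.476^5·0.524^1 = 0.07683
P(X≥2) = 1 − 0.02070 − 0.11283 = 0.86647
Ratio = 0.07683 / 0.86647 = 0.08867

0.089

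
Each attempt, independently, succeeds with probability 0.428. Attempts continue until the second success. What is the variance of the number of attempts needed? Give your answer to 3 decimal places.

Y = total attempts until the second success; negative binomial with r=2, p=0.428.
Var(Y) = r(1−p)/p² = 2·0.572 / 0.428² = 6.24509

6.245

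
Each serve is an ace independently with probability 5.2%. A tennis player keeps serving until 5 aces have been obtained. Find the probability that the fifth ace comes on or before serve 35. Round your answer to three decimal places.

Finishing within 35 serves ⇔ at least 5 successes in the first 35. With X ~ Binomial(35, 0.052), P(Y ≤ 35) = 1 − P(X ≤ 4).
  k=0: C(35,0)·0.052^0·0.948^35 = 0.15427
  k=1: C(35,1)·0.052^1·0.948^34 = 0.29618
  k=2: C(35,2)·0.052^2·0.948^33 = 0.27618
  k=3: C(35,3)·0.052^3·0.948^32 = 0.16664
  k=4: C(35,4)·0.052^4·0.948^31 = 0.07313
1 − 0.96641 = 0.03359

0.034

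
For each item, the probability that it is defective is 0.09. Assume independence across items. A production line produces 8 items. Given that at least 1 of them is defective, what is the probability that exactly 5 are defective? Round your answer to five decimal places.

X ~ Binomial(8, 0.09). Want P(X=5 | X≥1) = P(X=5) / P(X≥1).
P(X=5) = C(8,5)·0.09^5·0.91^3 = 0.0002492
P(X≥1) = 1 − 0.4702525 = 0.5297475
Ratio = 0.0002492 / 0.5297475 = 0.0004704

0.00047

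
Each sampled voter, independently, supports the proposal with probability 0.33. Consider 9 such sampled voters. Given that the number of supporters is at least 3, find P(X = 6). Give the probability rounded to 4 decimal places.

X ~ Binomial(9, 0.33). Want P(X=6 | X≥3) = P(X=6) / P(X≥3).
P(X=6) = C(9,6)·0.33^6·0.67^3 = 0.032628
P(X≥3) = 1 − 0.027207 − 0.120602 − 0.237604 = 0.614587
Ratio = 0.032628 / 0.614587 = 0.053089

0.0531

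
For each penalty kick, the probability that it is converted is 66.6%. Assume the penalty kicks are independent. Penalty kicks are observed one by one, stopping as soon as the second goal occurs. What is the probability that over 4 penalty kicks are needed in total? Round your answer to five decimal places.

Needing more than 4 penalty kicks ⇔ fewer than 2 successes in the first 4. With X ~ Binomial(4, 0.666), P(Y > 4) = P(X ≤ 1).
  k=0: C(4,0)·0.666^0·0.334^4 = 0.0124447
  k=1: C(4,1)·0.666^1·0.334^3 = 0.0992599
P(X ≤ 1) = 0.1117046

0.11170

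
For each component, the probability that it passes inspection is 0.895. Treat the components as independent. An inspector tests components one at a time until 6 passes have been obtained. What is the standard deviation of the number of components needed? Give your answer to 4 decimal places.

Y = total components until the sixth success; negative binomial with r=6, p=0.895.
SD(Y) = √[r(1−p)/p²] = √(0.786492) = 0.886844

0.8868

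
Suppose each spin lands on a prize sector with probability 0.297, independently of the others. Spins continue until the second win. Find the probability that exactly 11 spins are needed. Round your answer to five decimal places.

Y = trial on which the second success occurs; negative binomial, r=2, p=0.297.
P(Y=11) = C(10,1) · p^2 · (1−p)^9
= 10 · 0.088209 · 0.041937 = 0.0369923

0.03699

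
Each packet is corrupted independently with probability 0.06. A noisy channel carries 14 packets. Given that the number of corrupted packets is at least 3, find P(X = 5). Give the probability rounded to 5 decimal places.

X ~ Binomial(14, 0.06). Want P(X=5 | X≥3) = P(X=5) / P(X≥3).
P(X=5) = C(14,5)·0.06^5·0.94^9 = 0.0008920
P(X≥3) = 1 − 0.4205232 − 0.3757867 − 0.1559115 = 0.0477786
Ratio = 0.0008920 / 0.0477786 = 0.0186697

0.01867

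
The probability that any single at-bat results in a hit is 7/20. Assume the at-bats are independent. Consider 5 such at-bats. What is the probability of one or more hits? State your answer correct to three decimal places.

0.884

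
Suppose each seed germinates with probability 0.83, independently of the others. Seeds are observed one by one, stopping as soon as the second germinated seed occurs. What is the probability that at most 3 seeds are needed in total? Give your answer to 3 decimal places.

Finishing within 3 seeds ⇔ at least 2 successes in the first 3. With X ~ Binomial(3, 0.83), P(Y ≤ 3) = 1 − P(X ≤ 1).
  k=0: C(3,0)·0.83^0·0.17^3 = 0.00491
  k=1: C(3,1)·0.83^1·0.17^2 = 0.07196
1 − 0.07687 = 0.92313

0.923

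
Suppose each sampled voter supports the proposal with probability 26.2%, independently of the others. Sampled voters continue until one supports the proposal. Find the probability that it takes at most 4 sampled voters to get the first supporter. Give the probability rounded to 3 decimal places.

0.703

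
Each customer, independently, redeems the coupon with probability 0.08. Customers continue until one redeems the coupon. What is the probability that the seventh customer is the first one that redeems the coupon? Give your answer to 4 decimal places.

Geometric (trials to first success), p = 0.08.
P(Y = 7) = (1−p)^6 · p = 0.60636 · 0.08 = 0.048508

0.0485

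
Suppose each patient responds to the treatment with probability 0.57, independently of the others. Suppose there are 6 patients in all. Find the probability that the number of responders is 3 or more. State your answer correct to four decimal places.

0.7768

X ~ Binomial(6, 0.57); P(X ≥ 3) = Σ C(6,k) p^k (1−p)^(6−k) over k:
  k=3: C(6,3)·0.57^3·0.43^3 = 0.294483
  k=4: C(6,4)·0.57^4·0.43^2 = 0.292771
  k=5: C(6,5)·0.57^5·0.43^1 = 0.155237
  k=6: C(6,6)·0.57^6·0.43^0 = 0.034296
Total = 0.776786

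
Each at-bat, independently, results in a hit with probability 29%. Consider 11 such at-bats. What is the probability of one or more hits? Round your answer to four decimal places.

0.9769

P(at least one) = 1 − P(none) = 1 − (1 − 0.29)^11
= 1 − 0.023112 = 0.976888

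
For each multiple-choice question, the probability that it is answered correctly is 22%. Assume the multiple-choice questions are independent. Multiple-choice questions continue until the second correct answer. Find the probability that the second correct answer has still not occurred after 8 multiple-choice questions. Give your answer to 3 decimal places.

0.446

Needing more than 8 multiple-choice questions ⇔ fewer than 2 successes in the first 8. With X ~ Binomial(8, 0.22), P(Y > 8) = P(X ≤ 1).
  k=0: C(8,0)·0.22^0·0.78^8 = 0.13701
  k=1: C(8,1)·0.22^1·0.78^7 = 0.30915
P(X ≤ 1) = 0.44617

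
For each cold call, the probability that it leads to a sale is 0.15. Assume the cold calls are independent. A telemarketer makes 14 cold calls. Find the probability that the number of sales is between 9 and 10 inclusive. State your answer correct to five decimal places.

X ~ Binomial(14, 0.15); P(9 ≤ X ≤ 10) = Σ C(14,k) p^k (1−p)^(14−k) over k:
  k=9: C(14,9)·0.15^9·0.85^5 = 0.0000341
  k=10: C(14,10)·0.15^10·0.85^4 = 0.0000030
Total = 0.0000372

0.00004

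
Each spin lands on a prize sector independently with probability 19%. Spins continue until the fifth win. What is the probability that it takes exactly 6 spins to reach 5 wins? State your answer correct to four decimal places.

0.0010

Y = trial on which the fifth success occurs; negative binomial, r=5, p=0.19.
P(Y=6) = C(5,4) · p^5 · (1−p)^1
= 5 · 0.00024761 · 0.81 = 0.001003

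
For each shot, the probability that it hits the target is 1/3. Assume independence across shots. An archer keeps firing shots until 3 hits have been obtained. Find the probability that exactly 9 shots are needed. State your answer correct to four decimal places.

Y = trial on which the third success occurs; negative binomial, r=3, p=0.333333.
P(Y=9) = C(8,2) · p^3 · (1−p)^6
= 28 · 0.037037 · 0.087791 = 0.091043

0.0910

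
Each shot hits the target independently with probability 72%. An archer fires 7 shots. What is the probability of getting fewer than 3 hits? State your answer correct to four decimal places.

X ~ Binomial(7, 0.72); P(X ≤ 2) = Σ C(7,k) p^k (1−p)^(7−k) over k:
  k=0: C(7,0)·0.72^0·0.28^7 = 0.000135
  k=1: C(7,1)·0.72^1·0.28^6 = 0.002429
  k=2: C(7,2)·0.72^2·0.28^5 = 0.018736
Total = 0.021300

0.0213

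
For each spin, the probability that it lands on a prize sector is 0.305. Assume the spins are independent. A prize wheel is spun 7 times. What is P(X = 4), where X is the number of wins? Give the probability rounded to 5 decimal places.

X ~ Binomial(n=7, p=0.305).
P(X=4) = C(7,4) · p^4 · (1−p)^3
= 35 · 0.0086537 · 0.3357 = 0.1016768

0.10168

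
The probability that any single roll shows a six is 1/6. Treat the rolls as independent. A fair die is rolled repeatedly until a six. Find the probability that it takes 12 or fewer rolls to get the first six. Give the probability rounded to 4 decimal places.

0.8878

Y = number of rolls to the first success; geometric, p = 0.166667.
P(Y ≤ 12) = 1 − (1−p)^12 = 1 − 0.112157 = 0.887843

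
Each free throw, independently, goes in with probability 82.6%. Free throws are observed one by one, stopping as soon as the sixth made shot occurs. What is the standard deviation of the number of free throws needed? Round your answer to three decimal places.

1.237

Y = total free throws until the sixth success; negative binomial with r=6, p=0.826.
SD(Y) = √[r(1−p)/p²] = √(1.53017) = 1.23700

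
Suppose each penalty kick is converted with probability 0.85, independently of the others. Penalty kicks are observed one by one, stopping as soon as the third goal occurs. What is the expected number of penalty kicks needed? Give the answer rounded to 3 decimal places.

3.529

Y = total penalty kicks until the third success; negative binomial with r=3, p=0.85.
E[Y] = r / p = 3 / 0.85 = 3.52941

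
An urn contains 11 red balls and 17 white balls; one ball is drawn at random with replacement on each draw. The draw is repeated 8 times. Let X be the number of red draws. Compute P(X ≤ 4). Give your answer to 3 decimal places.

X ~ Binomial(8, 0.392857); P(X ≤ 4) = Σ C(8,k) p^k (1−p)^(8−k) over k:
  k=0: C(8,0)·0.392857^0·0.607143^8 = 0.01846
  k=1: C(8,1)·0.392857^1·0.607143^7 = 0.09558
  k=2: C(8,2)·0.392857^2·0.607143^6 = 0.21646
  k=3: C(8,3)·0.392857^3·0.607143^5 = 0.28012
  k=4: C(8,4)·0.392857^4·0.607143^4 = 0.22657
Total = 0.83719

0.837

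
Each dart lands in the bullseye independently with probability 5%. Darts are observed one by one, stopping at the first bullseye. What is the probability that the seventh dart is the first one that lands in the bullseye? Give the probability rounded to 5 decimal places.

Geometric (trials to first success), p = 0.05.
P(Y = 7) = (1−p)^6 · p = 0.73509 · 0.05 = 0.0367546

0.03675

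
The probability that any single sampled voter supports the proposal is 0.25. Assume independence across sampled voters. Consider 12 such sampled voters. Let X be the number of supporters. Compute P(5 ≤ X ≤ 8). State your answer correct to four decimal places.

X ~ Binomial(12, 0.25); P(5 ≤ X ≤ 8) = Σ C(12,k) p^k (1−p)^(12−k) over k:
  k=5: C(12,5)·0.25^5·0.75^7 = 0.103241
  k=6: C(12,6)·0.25^6·0.75^6 = 0.040149
  k=7: C(12,7)·0.25^7·0.75^5 = 0.011471
  k=8: C(12,8)·0.25^8·0.75^4 = 0.002390
Total = 0.157252

0.1573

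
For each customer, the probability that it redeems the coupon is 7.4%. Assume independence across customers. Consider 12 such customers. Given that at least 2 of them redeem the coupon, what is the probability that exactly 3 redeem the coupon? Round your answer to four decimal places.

X ~ Binomial(12, 0.074). Want P(X=3 | X≥2) = P(X=3) / P(X≥2).
P(X=3) = C(12,3)·0.074^3·0.926^9 = 0.044629
P(X≥2) = 1 − 0.397495 − 0.381183 = 0.221322
Ratio = 0.044629 / 0.221322 = 0.201648

0.2016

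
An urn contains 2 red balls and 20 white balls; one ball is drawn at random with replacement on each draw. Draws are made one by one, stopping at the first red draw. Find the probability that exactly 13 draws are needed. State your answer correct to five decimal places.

Geometric (trials to first success), p = 0.090909.
P(Y = 13) = (1−p)^12 · p = 0.31863 · 0.090909 = 0.0289664

0.02897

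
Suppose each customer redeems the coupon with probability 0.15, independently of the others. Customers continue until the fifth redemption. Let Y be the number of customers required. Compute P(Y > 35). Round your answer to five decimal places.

0.38075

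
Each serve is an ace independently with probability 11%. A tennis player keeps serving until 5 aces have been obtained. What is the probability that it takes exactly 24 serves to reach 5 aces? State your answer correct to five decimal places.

0.01558

Y = trial on which the fifth success occurs; negative binomial, r=5, p=0.11.
P(Y=24) = C(23,4) · p^5 · (1−p)^19
= 8855 · 1.6105e-05 · 0.10925 = 0.0155798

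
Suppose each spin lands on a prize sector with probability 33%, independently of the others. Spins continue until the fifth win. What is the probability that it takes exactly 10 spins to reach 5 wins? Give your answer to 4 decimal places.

0.0666

Y = trial on which the fifth success occurs; negative binomial, r=5, p=0.33.
P(Y=10) = C(9,4) · p^5 · (1−p)^5
= 126 · 0.0039135 · 0.13501 = 0.066575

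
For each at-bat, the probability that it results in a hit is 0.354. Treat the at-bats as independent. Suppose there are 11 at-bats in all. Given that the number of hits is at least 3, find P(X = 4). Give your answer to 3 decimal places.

X ~ Binomial(11, 0.354). Want P(X=4 | X≥3) = P(X=4) / P(X≥3).
P(X=4) = C(11,4)·0.354^4·0.646^7 = 0.24331
P(X≥3) = 1 − 0.00818 − 0.04929 − 0.13504 = 0.80750
Ratio = 0.24331 / 0.80750 = 0.30131

0.301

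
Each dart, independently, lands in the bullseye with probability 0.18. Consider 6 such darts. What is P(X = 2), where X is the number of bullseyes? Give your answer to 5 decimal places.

0.21973

X ~ Binomial(n=6, p=0.18).
P(X=2) = C(6,2) · p^2 · (1−p)^4
= 15 · 0.0324 · 0.45212 = 0.2197312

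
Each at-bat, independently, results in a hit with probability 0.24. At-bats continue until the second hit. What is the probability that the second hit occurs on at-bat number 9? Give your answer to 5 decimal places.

0.06749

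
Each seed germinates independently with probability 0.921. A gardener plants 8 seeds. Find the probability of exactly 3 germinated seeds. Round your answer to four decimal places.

X ~ Binomial(n=8, p=0.921).
P(X=3) = C(8,3) · p^3 · (1−p)^5
= 56 · 0.78123 · 3.0771e-06 = 0.000135

0.0001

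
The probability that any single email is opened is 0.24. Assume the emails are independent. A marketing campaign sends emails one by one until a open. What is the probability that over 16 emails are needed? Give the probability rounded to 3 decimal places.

Y = number of emails to the first success; geometric, p = 0.24.
P(Y > 16) = P(first 16 all fail) = (1−p)^16 = 0.01239

0.012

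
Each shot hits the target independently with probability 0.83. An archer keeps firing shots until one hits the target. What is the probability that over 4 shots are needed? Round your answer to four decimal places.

0.0008

Y = number of shots to the first success; geometric, p = 0.83.
P(Y > 4) = P(first 4 all fail) = (1−p)^4 = 0.000835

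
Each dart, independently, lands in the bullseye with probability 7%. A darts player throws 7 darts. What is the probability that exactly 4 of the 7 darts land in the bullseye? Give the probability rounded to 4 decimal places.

X ~ Binomial(n=7, p=0.07).
P(X=4) = C(7,4) · p^4 · (1−p)^3
= 35 · 2.401e-05 · 0.80436 = 0.000676

0.0007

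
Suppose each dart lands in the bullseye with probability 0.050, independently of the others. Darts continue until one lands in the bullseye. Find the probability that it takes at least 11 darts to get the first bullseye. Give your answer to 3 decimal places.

Y = number of darts to the first success; geometric, p = 0.05.
P(Y > 10) = P(first 10 all fail) = (1−p)^10 = 0.59874

0.599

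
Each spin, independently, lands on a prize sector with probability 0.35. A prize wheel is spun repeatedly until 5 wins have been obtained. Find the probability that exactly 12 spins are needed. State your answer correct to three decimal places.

Y = trial on which the fifth success occurs; negative binomial, r=5, p=0.35.
P(Y=12) = C(11,4) · p^5 · (1−p)^7
= 330 · 0.0052522 · 0.049022 = 0.08497

0.085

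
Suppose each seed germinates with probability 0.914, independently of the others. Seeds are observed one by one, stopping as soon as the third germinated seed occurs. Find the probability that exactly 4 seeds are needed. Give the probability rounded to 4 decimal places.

Y = trial on which the third success occurs; negative binomial, r=3, p=0.914.
P(Y=4) = C(3,2) · p^3 · (1−p)^1
= 3 · 0.76355 · 0.086 = 0.196996

0.1970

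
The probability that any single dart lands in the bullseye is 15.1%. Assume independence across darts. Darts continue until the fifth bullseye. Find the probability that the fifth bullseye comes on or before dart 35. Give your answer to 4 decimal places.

Finishing within 35 darts ⇔ at least 5 successes in the first 35. With X ~ Binomial(35, 0.151), P(Y ≤ 35) = 1 − P(X ≤ 4).
  k=0: C(35,0)·0.151^0·0.849^35 = 0.003249
  k=1: C(35,1)·0.151^1·0.849^34 = 0.020226
  k=2: C(35,2)·0.151^2·0.849^33 = 0.061154
  k=3: C(35,3)·0.151^3·0.849^32 = 0.119643
  k=4: C(35,4)·0.151^4·0.849^31 = 0.170234
1 − 0.374506 = 0.625494

0.6255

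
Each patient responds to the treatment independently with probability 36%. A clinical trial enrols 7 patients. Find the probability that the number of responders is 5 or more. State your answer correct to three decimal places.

0.063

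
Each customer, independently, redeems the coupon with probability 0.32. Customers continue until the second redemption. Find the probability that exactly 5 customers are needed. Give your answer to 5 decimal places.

Y = trial on which the second success occurs; negative binomial, r=2, p=0.32.
P(Y=5) = C(4,1) · p^2 · (1−p)^3
= 4 · 0.1024 · 0.31443 = 0.1287913

0.12879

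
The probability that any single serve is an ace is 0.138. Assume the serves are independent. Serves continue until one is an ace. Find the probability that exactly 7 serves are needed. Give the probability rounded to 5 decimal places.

0.05661

Geometric (trials to first success), p = 0.138.
P(Y = 7) = (1−p)^6 · p = 0.41025 · 0.138 = 0.0566138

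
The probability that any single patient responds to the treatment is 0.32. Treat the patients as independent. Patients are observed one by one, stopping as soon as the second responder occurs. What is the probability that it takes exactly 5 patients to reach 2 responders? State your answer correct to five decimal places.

0.12879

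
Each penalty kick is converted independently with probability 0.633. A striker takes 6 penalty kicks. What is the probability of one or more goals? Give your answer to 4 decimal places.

0.9976

P(at least one) = 1 − P(none) = 1 − (1 − 0.633)^6
= 1 − 0.002443 = 0.997557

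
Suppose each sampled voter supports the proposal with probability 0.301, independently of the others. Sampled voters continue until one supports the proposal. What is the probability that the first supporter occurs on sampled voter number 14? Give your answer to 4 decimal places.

0.0029

Geometric (trials to first success), p = 0.301.
P(Y = 14) = (1−p)^13 · p = 0.0095105 · 0.301 = 0.002863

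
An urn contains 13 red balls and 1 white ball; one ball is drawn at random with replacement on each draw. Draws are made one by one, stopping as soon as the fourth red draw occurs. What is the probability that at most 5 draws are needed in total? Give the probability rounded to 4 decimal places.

0.9559

Finishing within 5 draws ⇔ at least 4 successes in the first 5. With X ~ Binomial(5, 0.928571), P(Y ≤ 5) = 1 − P(X ≤ 3).
  k=0: C(5,0)·0.928571^0·0.071429^5 = 0.000002
  k=1: C(5,1)·0.928571^1·0.071429^4 = 0.000121
  k=2: C(5,2)·0.928571^2·0.071429^3 = 0.003142
  k=3: C(5,3)·0.928571^3·0.071429^2 = 0.040850
1 − 0.044115 = 0.955885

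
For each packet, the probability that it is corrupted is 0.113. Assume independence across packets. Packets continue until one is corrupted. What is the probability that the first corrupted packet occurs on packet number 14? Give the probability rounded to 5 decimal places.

0.02377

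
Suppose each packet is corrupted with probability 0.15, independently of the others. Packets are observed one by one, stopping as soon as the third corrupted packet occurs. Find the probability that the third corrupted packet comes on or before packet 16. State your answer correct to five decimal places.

0.43862

Finishing within 16 packets ⇔ at least 3 successes in the first 16. With X ~ Binomial(16, 0.15), P(Y ≤ 16) = 1 − P(X ≤ 2).
  k=0: C(16,0)·0.15^0·0.85^16 = 0.0742511
  k=1: C(16,1)·0.15^1·0.85^15 = 0.2096501
  k=2: C(16,2)·0.15^2·0.85^14 = 0.2774781
1 − 0.5613793 = 0.4386207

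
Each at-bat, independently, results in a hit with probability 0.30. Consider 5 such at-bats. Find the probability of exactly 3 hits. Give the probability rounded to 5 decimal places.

X ~ Binomial(n=5, p=0.30).
P(X=3) = C(5,3) · p^3 · (1−p)^2
= 10 · 0.027 · 0.49 = 0.1323000

0.13230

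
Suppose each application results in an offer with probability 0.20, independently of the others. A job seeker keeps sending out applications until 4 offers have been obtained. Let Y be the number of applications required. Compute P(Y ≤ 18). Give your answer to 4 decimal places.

0.4990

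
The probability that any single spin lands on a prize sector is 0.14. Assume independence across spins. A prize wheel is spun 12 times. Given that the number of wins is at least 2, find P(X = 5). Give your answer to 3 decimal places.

0.029

X ~ Binomial(12, 0.14). Want P(X=5 | X≥2) = P(X=5) / P(X≥2).
P(X=5) = C(12,5)·0.14^5·0.86^7 = 0.01482
P(X≥2) = 1 − 0.16367 − 0.31974 = 0.51659
Ratio = 0.01482 / 0.51659 = 0.02869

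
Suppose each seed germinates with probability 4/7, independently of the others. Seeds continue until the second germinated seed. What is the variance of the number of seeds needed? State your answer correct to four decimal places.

Y = total seeds until the second success; negative binomial with r=2, p=0.571429.
Var(Y) = r(1−p)/p² = 2·0.428571 / 0.571429² = 2.625000

2.6250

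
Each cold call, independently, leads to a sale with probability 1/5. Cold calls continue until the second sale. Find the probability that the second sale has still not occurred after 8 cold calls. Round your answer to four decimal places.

Needing more than 8 cold calls ⇔ fewer than 2 successes in the first 8. With X ~ Binomial(8, 0.20), P(Y > 8) = P(X ≤ 1).
  k=0: C(8,0)·0.20^0·0.80^8 = 0.167772
  k=1: C(8,1)·0.20^1·0.80^7 = 0.335544
P(X ≤ 1) = 0.503316

0.5033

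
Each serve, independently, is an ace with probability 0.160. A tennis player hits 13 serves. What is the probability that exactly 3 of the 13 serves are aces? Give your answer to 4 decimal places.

X ~ Binomial(n=13, p=0.16).
P(X=3) = C(13,3) · p^3 · (1−p)^10
= 286 · 0.004096 · 0.1749 = 0.204889

0.2049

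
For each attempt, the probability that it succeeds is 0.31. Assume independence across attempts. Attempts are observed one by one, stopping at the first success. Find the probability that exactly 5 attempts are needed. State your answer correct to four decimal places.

0.0703

Geometric (trials to first success), p = 0.31.
P(Y = 5) = (1−p)^4 · p = 0.22667 · 0.31 = 0.070268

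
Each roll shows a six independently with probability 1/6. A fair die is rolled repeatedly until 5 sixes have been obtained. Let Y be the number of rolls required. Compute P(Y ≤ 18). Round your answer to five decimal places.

0.16825

Finishing within 18 rolls ⇔ at least 5 successes in the first 18. With X ~ Binomial(18, 0.166667), P(Y ≤ 18) = 1 − P(X ≤ 4).
  k=0: C(18,0)·0.166667^0·0.833333^18 = 0.0375610
  k=1: C(18,1)·0.166667^1·0.833333^17 = 0.1352197
  k=2: C(18,2)·0.166667^2·0.833333^16 = 0.2298735
  k=3: C(18,3)·0.166667^3·0.833333^15 = 0.2451984
  k=4: C(18,4)·0.166667^4·0.833333^14 = 0.1838988
1 − 0.8317516 = 0.1682484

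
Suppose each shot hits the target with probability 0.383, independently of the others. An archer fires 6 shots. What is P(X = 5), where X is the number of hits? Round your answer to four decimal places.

X ~ Binomial(n=6, p=0.383).
P(X=5) = C(6,5) · p^5 · (1−p)^1
= 6 · 0.0082413 · 0.617 = 0.030509

0.0305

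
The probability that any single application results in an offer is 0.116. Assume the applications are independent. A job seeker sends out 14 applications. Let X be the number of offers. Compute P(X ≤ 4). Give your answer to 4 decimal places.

0.9829

X ~ Binomial(14, 0.116); P(X ≤ 4) = Σ C(14,k) p^k (1−p)^(14−k) over k:
  k=0: C(14,0)·0.116^0·0.884^14 = 0.177964
  k=1: C(14,1)·0.116^1·0.884^13 = 0.326938
  k=2: C(14,2)·0.116^2·0.884^12 = 0.278859
  k=3: C(14,3)·0.116^3·0.884^11 = 0.146369
  k=4: C(14,4)·0.116^4·0.884^10 = 0.052819
Total = 0.982949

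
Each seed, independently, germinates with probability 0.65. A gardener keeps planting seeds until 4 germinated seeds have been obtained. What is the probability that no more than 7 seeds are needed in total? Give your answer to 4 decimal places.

0.8002

Finishing within 7 seeds ⇔ at least 4 successes in the first 7. With X ~ Binomial(7, 0.65), P(Y ≤ 7) = 1 − P(X ≤ 3).
  k=0: C(7,0)·0.65^0·0.35^7 = 0.000643
  k=1: C(7,1)·0.65^1·0.35^6 = 0.008364
  k=2: C(7,2)·0.65^2·0.35^5 = 0.046600
  k=3: C(7,3)·0.65^3·0.35^4 = 0.144238
1 − 0.199846 = 0.800154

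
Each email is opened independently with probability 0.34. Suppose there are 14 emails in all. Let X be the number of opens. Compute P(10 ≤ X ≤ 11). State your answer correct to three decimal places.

X ~ Binomial(14, 0.34); P(10 ≤ X ≤ 11) = Σ C(14,k) p^k (1−p)^(14−k) over k:
  k=10: C(14,10)·0.34^10·0.66^4 = 0.00392
  k=11: C(14,11)·0.34^11·0.66^3 = 0.00073
Total = 0.00466

0.005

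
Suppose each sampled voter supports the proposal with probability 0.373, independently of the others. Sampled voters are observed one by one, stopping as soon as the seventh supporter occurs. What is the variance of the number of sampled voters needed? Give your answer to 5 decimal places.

31.54626

Y = total sampled voters until the seventh success; negative binomial with r=7, p=0.373.
Var(Y) = r(1−p)/p² = 7·0.627 / 0.373² = 31.5462628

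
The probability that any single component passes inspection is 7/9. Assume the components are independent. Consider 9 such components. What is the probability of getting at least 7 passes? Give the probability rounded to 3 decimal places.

0.678

X ~ Binomial(9, 0.777778); P(X ≥ 7) = Σ C(9,k) p^k (1−p)^(9−k) over k:
  k=7: C(9,7)·0.777778^7·0.222222^2 = 0.30610
  k=8: C(9,8)·0.777778^8·0.222222^1 = 0.26784
  k=9: C(9,9)·0.777778^9·0.222222^0 = 0.10416
Total = 0.67810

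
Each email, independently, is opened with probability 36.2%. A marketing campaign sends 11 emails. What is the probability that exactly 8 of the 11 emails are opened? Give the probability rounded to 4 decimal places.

0.0126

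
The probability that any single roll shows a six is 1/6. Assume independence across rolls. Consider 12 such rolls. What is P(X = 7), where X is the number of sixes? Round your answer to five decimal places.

X ~ Binomial(n=12, p=0.166667).
P(X=7) = C(12,7) · p^7 · (1−p)^5
= 792 · 3.5722e-06 · 0.40188 = 0.0011370

0.00114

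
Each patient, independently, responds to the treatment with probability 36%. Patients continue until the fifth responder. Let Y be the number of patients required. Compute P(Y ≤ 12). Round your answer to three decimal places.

Finishing within 12 patients ⇔ at least 5 successes in the first 12. With X ~ Binomial(12, 0.36), P(Y ≤ 12) = 1 − P(X ≤ 4).
  k=0: C(12,0)·0.36^0·0.64^12 = 0.00472
  k=1: C(12,1)·0.36^1·0.64^11 = 0.03188
  k=2: C(12,2)·0.36^2·0.64^10 = 0.09862
  k=3: C(12,3)·0.36^3·0.64^9 = 0.18491
  k=4: C(12,4)·0.36^4·0.64^8 = 0.23402
1 − 0.55414 = 0.44586

0.446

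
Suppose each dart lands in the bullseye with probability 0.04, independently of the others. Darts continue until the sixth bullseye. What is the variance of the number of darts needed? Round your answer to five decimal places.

3600.00000

Y = total darts until the sixth success; negative binomial with r=6, p=0.04.
Var(Y) = r(1−p)/p² = 6·0.96 / 0.04² = 3600.0000000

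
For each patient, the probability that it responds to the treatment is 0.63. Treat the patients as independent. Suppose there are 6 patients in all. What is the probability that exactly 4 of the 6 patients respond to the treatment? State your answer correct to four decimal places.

X ~ Binomial(n=6, p=0.63).
P(X=4) = C(6,4) · p^4 · (1−p)^2
= 15 · 0.15753 · 0.1369 = 0.323487

0.3235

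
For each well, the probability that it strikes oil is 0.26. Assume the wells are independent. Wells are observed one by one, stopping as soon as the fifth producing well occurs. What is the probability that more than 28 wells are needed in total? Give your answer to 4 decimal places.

Needing more than 28 wells ⇔ fewer than 5 successes in the first 28. With X ~ Binomial(28, 0.26), P(Y > 28) = P(X ≤ 4).
  k=0: C(28,0)·0.26^0·0.74^28 = 0.000218
  k=1: C(28,1)·0.26^1·0.74^27 = 0.002145
  k=2: C(28,2)·0.26^2·0.74^26 = 0.010173
  k=3: C(28,3)·0.26^3·0.74^25 = 0.030978
  k=4: C(28,4)·0.26^4·0.74^24 = 0.068027
P(X ≤ 4) = 0.111541

0.1115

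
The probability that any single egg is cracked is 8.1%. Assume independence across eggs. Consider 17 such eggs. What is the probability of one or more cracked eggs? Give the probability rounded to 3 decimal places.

P(at least one) = 1 − P(none) = 1 − (1 − 0.081)^17
= 1 − 0.23788 = 0.76212

0.762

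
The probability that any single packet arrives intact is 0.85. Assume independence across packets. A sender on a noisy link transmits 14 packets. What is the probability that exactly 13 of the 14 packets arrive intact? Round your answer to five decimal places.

0.25390

X ~ Binomial(n=14, p=0.85).
P(X=13) = C(14,13) · p^13 · (1−p)^1
= 14 · 0.12091 · 0.15 = 0.2539015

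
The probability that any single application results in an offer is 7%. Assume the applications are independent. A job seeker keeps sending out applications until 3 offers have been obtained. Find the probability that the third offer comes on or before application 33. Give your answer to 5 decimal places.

Finishing within 33 applications ⇔ at least 3 successes in the first 33. With X ~ Binomial(33, 0.07), P(Y ≤ 33) = 1 − P(X ≤ 2).
  k=0: C(33,0)·0.07^0·0.93^33 = 0.0911879
  k=1: C(33,1)·0.07^1·0.93^32 = 0.2264990
  k=2: C(33,2)·0.07^2·0.93^31 = 0.2727730
1 − 0.5904600 = 0.4095400

0.40954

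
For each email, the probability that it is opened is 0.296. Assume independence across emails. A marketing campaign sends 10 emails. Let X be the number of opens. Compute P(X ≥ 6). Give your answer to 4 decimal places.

0.0445

X ~ Binomial(10, 0.296); P(X ≥ 6) = Σ C(10,k) p^k (1−p)^(10−k) over k:
  k=6: C(10,6)·0.296^6·0.704^4 = 0.034694
  k=7: C(10,7)·0.296^7·0.704^3 = 0.008336
  k=8: C(10,8)·0.296^8·0.704^2 = 0.001314
  k=9: C(10,9)·0.296^9·0.704^1 = 0.000123
  k=10: C(10,10)·0.296^10·0.704^0 = 0.000005
Total = 0.044472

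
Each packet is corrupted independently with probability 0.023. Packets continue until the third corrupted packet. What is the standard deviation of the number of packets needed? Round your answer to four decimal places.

74.4355

Y = total packets until the third success; negative binomial with r=3, p=0.023.
SD(Y) = √[r(1−p)/p²] = √(5540.642722) = 74.435494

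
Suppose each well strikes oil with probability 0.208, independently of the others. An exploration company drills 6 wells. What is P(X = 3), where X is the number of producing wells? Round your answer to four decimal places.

0.0894

X ~ Binomial(n=6, p=0.208).
P(X=3) = C(6,3) · p^3 · (1−p)^3
= 20 · 0.0089989 · 0.49679 = 0.089412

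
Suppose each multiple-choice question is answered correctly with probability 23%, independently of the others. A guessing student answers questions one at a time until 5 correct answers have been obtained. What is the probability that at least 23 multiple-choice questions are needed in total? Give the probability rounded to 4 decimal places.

0.4057

Needing more than 22 multiple-choice questions ⇔ fewer than 5 successes in the first 22. With X ~ Binomial(22, 0.23), P(Y > 22) = P(X ≤ 4).
  k=0: C(22,0)·0.23^0·0.77^22 = 0.003183
  k=1: C(22,1)·0.23^1·0.77^21 = 0.020915
  k=2: C(22,2)·0.23^2·0.77^20 = 0.065597
  k=3: C(22,3)·0.23^3·0.77^19 = 0.130626
  k=4: C(22,4)·0.23^4·0.77^18 = 0.185336
P(X ≤ 4) = 0.405655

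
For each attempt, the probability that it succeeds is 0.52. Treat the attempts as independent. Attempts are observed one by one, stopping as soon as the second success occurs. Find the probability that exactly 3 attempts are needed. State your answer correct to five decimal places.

Y = trial on which the second success occurs; negative binomial, r=2, p=0.52.
P(Y=3) = C(2,1) · p^2 · (1−p)^1
= 2 · 0.2704 · 0.48 = 0.2595840

0.25958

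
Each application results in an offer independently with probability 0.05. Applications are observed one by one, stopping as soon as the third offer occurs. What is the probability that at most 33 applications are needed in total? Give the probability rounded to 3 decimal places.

0.227

Finishing within 33 applications ⇔ at least 3 successes in the first 33. With X ~ Binomial(33, 0.05), P(Y ≤ 33) = 1 − P(X ≤ 2).
  k=0: C(33,0)·0.05^0·0.95^33 = 0.18403
  k=1: C(33,1)·0.05^1·0.95^32 = 0.31962
  k=2: C(33,2)·0.05^2·0.95^31 = 0.26916
1 − 0.77281 = 0.22719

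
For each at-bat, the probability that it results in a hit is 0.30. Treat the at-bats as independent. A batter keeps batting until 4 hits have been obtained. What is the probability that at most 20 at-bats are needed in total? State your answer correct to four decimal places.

0.8929

Finishing within 20 at-bats ⇔ at least 4 successes in the first 20. With X ~ Binomial(20, 0.30), P(Y ≤ 20) = 1 − P(X ≤ 3).
  k=0: C(20,0)·0.30^0·0.70^20 = 0.000798
  k=1: C(20,1)·0.30^1·0.70^19 = 0.006839
  k=2: C(20,2)·0.30^2·0.70^18 = 0.027846
  k=3: C(20,3)·0.30^3·0.70^17 = 0.071604
1 − 0.107087 = 0.892913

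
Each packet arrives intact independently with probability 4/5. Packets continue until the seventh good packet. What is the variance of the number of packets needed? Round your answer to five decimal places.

2.18750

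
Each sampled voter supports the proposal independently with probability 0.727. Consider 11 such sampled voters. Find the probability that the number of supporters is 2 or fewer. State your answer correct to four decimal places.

X ~ Binomial(11, 0.727); P(X ≤ 2) = Σ C(11,k) p^k (1−p)^(11−k) over k:
  k=0: C(11,0)·0.727^0·0.273^11 = 0.000001
  k=1: C(11,1)·0.727^1·0.273^10 = 0.000018
  k=2: C(11,2)·0.727^2·0.273^9 = 0.000245
Total = 0.000264

0.0003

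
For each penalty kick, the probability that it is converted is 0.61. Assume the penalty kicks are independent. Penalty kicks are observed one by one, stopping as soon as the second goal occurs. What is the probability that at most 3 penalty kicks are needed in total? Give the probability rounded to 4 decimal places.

0.6623

Finishing within 3 penalty kicks ⇔ at least 2 successes in the first 3. With X ~ Binomial(3, 0.61), P(Y ≤ 3) = 1 − P(X ≤ 1).
  k=0: C(3,0)·0.61^0·0.39^3 = 0.059319
  k=1: C(3,1)·0.61^1·0.39^2 = 0.278343
1 − 0.337662 = 0.662338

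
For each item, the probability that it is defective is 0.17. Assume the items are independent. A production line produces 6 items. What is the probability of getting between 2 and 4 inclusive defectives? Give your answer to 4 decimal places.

0.2705

X ~ Binomial(6, 0.17); P(2 ≤ X ≤ 4) = Σ C(6,k) p^k (1−p)^(6−k) over k:
  k=2: C(6,2)·0.17^2·0.83^4 = 0.205732
  k=3: C(6,3)·0.17^3·0.83^3 = 0.056184
  k=4: C(6,4)·0.17^4·0.83^2 = 0.008631
Total = 0.270546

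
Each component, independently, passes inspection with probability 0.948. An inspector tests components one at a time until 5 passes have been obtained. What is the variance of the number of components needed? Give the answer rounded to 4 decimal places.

0.2893

Y = total components until the fifth success; negative binomial with r=5, p=0.948.
Var(Y) = r(1−p)/p² = 5·0.052 / 0.948² = 0.289305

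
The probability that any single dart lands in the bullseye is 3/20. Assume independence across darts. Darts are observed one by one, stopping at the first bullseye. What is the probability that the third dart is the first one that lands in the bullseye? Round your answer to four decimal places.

0.1084

Geometric (trials to first success), p = 0.15.
P(Y = 3) = (1−p)^2 · p = 0.7225 · 0.15 = 0.108375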